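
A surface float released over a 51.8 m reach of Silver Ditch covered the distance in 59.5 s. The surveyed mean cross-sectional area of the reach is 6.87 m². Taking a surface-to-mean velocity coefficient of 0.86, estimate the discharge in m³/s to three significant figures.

v_surface = L / t̄ = 51.8 / 59.5 = 0.8706 m/s
v_mean = 0.86 × 0.8706 = 0.7487 m/s
Q = A × v_mean = 6.87 × 0.7487 = 5.144 m³/s

5.14 m³/s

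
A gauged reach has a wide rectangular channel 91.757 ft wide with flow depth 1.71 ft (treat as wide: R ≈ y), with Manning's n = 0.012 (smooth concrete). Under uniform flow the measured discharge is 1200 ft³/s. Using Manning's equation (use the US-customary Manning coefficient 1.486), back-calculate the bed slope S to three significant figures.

0.00187

A = b·y = 91.757 × 1.71 = 156.9 ft²
Wide channel: R ≈ y = 1.71 ft
S = (Q·n / (1.486·A·R^(2/3)))² = (1200×0.012 / (1.486×156.9×1.430))² = 0.001865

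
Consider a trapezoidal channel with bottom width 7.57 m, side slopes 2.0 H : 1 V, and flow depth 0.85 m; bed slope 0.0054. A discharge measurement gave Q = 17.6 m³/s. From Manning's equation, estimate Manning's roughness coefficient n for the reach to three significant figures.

0.0258

A = (b + z·y)·y = (7.57 + 2.0×0.85)×0.85 = 7.880 m²
P = b + 2y√(1+z²) = 7.57 + 2×0.85×√(1+2.0²) = 11.37 m
R = A/P = 7.880/11.37 = 0.6929 m
n = (1/Q)·A·R^(2/3)·S^(1/2) = (1/17.6) × 7.880 × 0.7831 × 0.07348 = 0.02576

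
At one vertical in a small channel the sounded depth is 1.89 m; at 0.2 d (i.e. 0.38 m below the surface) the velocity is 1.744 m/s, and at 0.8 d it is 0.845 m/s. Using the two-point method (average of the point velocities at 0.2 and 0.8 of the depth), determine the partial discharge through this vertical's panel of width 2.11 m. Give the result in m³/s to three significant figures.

5.16 m³/s

v̄ = (1.744 + 0.845) / 2 = 1.295 m/s
q = v̄ × d × w = 1.295 × 1.89 × 2.11 = 5.162 m³/s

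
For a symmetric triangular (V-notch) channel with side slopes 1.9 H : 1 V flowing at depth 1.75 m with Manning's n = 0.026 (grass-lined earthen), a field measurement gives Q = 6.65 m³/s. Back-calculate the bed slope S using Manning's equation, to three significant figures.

A = z·y² = 1.9×1.75² = 5.819 m²
P = 2y√(1+z²) = 2×1.75×√(1+1.9²) = 7.515 m
R = A/P = 5.819/7.515 = 0.7743 m
S = (Q·n / (1·A·R^(2/3)))² = (6.65×0.026 / (1×5.819×0.8432))² = 0.001242

0.00124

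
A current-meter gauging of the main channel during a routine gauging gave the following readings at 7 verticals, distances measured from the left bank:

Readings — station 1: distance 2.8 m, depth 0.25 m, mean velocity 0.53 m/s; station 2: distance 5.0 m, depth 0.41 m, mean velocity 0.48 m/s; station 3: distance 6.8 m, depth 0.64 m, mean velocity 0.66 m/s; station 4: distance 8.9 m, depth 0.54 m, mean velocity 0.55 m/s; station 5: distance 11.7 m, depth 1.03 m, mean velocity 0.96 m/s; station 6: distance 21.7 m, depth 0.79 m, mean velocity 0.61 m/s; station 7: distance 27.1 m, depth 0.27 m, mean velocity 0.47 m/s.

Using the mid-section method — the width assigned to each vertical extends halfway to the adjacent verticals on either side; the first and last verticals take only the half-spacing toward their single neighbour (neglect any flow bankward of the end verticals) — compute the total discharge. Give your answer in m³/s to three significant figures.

w_1 = (5.0 − 2.8)/2 = 1.1 m; q_1 = 0.53 × 0.25 × 1.1 = 0.1458 m³/s
w_2 = (6.8 − 2.8)/2 = 2 m; q_2 = 0.48 × 0.41 × 2 = 0.3936 m³/s
w_3 = (8.9 − 5.0)/2 = 1.95 m; q_3 = 0.66 × 0.64 × 1.95 = 0.8237 m³/s
w_4 = (11.7 − 6.8)/2 = 2.45 m; q_4 = 0.55 × 0.54 × 2.45 = 0.7277 m³/s
w_5 = (21.7 − 8.9)/2 = 6.4 m; q_5 = 0.96 × 1.03 × 6.4 = 6.328 m³/s
w_6 = (27.1 − 11.7)/2 = 7.7 m; q_6 = 0.61 × 0.79 × 7.7 = 3.711 m³/s
w_7 = (27.1 − 21.7)/2 = 2.7 m; q_7 = 0.47 × 0.27 × 2.7 = 0.3426 m³/s
Q = Σ qᵢ = 12.47 m³/s

12.5 m³/s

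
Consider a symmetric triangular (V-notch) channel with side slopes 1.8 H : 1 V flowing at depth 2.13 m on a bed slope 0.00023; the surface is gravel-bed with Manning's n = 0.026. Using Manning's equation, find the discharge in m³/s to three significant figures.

A = z·y² = 1.8×2.13² = 8.166 m²
P = 2y√(1+z²) = 2×2.13×√(1+1.8²) = 8.772 m
R = A/P = 8.166/8.772 = 0.9310 m
Q = (1/n)·A·R^(2/3)·S^(1/2) = (1/0.026) × 8.166 × 0.9310^(2/3) × 0.00023^(1/2) = 4.542 m³/s

4.54 m³/s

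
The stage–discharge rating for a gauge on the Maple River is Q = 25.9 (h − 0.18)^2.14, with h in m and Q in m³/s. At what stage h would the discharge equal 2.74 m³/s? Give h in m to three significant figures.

h − h₀ = (Q/C)^(1/b) = (2.74/25.9)^(1/2.14) = 0.3501 m
h = 0.18 + 0.3501 = 0.5301 m

0.530 m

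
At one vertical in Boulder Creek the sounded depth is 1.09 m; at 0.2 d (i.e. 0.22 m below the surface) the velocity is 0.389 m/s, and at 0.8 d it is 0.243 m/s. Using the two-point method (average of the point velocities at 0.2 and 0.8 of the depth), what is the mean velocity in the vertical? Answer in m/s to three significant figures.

v̄ = (0.389 + 0.243) / 2 = 0.3160 m/s

0.316 m/s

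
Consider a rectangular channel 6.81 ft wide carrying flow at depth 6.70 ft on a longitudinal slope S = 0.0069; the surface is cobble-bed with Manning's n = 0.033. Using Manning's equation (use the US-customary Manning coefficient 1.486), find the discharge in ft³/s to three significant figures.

A = b·y = 6.81 × 6.70 = 45.63 ft²
P = b + 2y = 6.81 + 2×6.70 = 20.21 ft
R = A/P = 45.63/20.21 = 2.258 ft
Q = (1.486/n)·A·R^(2/3)·S^(1/2) = (1.486/0.033) × 45.63 × 2.258^(2/3) × 0.0069^(1/2) = 293.7 ft³/s

294 ft³/s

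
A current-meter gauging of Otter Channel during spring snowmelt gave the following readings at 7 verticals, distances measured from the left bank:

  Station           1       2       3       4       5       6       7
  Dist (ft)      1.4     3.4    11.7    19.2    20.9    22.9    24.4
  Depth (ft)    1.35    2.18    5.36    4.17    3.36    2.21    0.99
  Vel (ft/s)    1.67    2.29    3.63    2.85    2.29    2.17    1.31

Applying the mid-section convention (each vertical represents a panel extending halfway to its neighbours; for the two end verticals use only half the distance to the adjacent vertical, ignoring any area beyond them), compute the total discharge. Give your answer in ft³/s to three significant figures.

w_1 = (3.4 − 1.4)/2 = 1 ft; q_1 = 1.67 × 1.35 × 1 = 2.255 ft³/s
w_2 = (11.7 − 1.4)/2 = 5.15 ft; q_2 = 2.29 × 2.18 × 5.15 = 25.71 ft³/s
w_3 = (19.2 − 3.4)/2 = 7.9 ft; q_3 = 3.63 × 5.36 × 7.9 = 153.7 ft³/s
w_4 = (20.9 − 11.7)/2 = 4.6 ft; q_4 = 2.85 × 4.17 × 4.6 = 54.67 ft³/s
w_5 = (22.9 − 19.2)/2 = 1.85 ft; q_5 = 2.29 × 3.36 × 1.85 = 14.23 ft³/s
w_6 = (24.4 − 20.9)/2 = 1.75 ft; q_6 = 2.17 × 2.21 × 1.75 = 8.392 ft³/s
w_7 = (24.4 − 22.9)/2 = 0.75 ft; q_7 = 1.31 × 0.99 × 0.75 = 0.9727 ft³/s
Q = Σ qᵢ = 259.9 ft³/s

260 ft³/s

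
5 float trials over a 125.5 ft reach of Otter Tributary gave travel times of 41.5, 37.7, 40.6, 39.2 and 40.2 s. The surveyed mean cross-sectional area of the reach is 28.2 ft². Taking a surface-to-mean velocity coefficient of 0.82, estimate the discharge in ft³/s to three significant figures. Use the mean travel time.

72.8 ft³/s

t̄ = (41.5 + 37.7 + 40.6 + 39.2 + 40.2) / 5 = 39.84 s
v_surface = L / t̄ = 125.5 / 39.84 = 3.150 ft/s
v_mean = 0.82 × 3.150 = 2.583 ft/s
Q = A × v_mean = 28.2 × 2.583 = 72.84 ft³/s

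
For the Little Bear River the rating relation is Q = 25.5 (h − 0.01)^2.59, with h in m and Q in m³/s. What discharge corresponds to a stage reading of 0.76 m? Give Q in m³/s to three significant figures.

Q = 25.5 × (0.76 − 0.01)^2.59 = 25.5 × 0.75^2.59 = 12.10 m³/s

12.1 m³/s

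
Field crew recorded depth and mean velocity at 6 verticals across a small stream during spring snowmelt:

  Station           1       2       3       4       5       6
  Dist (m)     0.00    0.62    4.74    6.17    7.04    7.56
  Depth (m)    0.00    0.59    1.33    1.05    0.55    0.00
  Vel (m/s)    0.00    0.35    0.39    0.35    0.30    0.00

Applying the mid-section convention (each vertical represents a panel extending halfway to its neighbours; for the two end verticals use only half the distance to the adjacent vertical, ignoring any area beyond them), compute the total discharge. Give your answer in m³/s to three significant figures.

w_2 = (4.74 − 0.00)/2 = 2.37 m; q_2 = 0.35 × 0.59 × 2.37 = 0.4894 m³/s
w_3 = (6.17 − 0.62)/2 = 2.775 m; q_3 = 0.39 × 1.33 × 2.775 = 1.439 m³/s
w_4 = (7.04 − 4.74)/2 = 1.15 m; q_4 = 0.35 × 1.05 × 1.15 = 0.4226 m³/s
w_5 = (7.56 − 6.17)/2 = 0.695 m; q_5 = 0.30 × 0.55 × 0.695 = 0.1147 m³/s
Stations 1, 6 contribute zero (depth or velocity is 0).
Q = Σ qᵢ = 2.466 m³/s

2.47 m³/s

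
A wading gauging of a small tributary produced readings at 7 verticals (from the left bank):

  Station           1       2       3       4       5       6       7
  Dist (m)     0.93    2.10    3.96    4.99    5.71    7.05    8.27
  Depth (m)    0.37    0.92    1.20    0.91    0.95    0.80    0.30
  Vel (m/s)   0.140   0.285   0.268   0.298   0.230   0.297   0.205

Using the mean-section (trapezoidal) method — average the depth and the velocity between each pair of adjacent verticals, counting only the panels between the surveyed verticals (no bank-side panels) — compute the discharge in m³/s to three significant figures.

1.67 m³/s

Panel 1-2: Δb = 1.17 m, d̄ = (0.37+0.92)/2 = 0.645, v̄ = (0.140+0.285)/2 = 0.2125 → q = 1.17×0.645×0.2125 = 0.1604 m³/s
Panel 2-3: Δb = 1.86 m, d̄ = (0.92+1.20)/2 = 1.06, v̄ = (0.285+0.268)/2 = 0.2765 → q = 1.86×1.06×0.2765 = 0.5451 m³/s
Panel 3-4: Δb = 1.03 m, d̄ = (1.20+0.91)/2 = 1.055, v̄ = (0.268+0.298)/2 = 0.283 → q = 1.03×1.055×0.283 = 0.3075 m³/s
Panel 4-5: Δb = 0.72 m, d̄ = (0.91+0.95)/2 = 0.93, v̄ = (0.298+0.230)/2 = 0.264 → q = 0.72×0.93×0.264 = 0.1768 m³/s
Panel 5-6: Δb = 1.34 m, d̄ = (0.95+0.80)/2 = 0.875, v̄ = (0.230+0.297)/2 = 0.2635 → q = 1.34×0.875×0.2635 = 0.3090 m³/s
Panel 6-7: Δb = 1.22 m, d̄ = (0.80+0.30)/2 = 0.55, v̄ = (0.297+0.205)/2 = 0.251 → q = 1.22×0.55×0.251 = 0.1684 m³/s
Q = Σ q = 1.667 m³/s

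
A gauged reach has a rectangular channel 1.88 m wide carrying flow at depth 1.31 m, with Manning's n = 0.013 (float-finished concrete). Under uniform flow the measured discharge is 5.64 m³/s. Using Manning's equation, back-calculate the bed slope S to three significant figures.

0.00198

A = b·y = 1.88 × 1.31 = 2.463 m²
P = b + 2y = 1.88 + 2×1.31 = 4.500 m
R = A/P = 2.463/4.500 = 0.5473 m
S = (Q·n / (1·A·R^(2/3)))² = (5.64×0.013 / (1×2.463×0.6691))² = 0.001980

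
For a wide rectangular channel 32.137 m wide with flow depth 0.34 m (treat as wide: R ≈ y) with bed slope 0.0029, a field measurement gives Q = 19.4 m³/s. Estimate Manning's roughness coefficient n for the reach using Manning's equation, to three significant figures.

0.0148

A = b·y = 32.137 × 0.34 = 10.93 m²
Wide channel: R ≈ y = 0.34 m
n = (1/Q)·A·R^(2/3)·S^(1/2) = (1/19.4) × 10.93 × 0.4871 × 0.05385 = 0.01478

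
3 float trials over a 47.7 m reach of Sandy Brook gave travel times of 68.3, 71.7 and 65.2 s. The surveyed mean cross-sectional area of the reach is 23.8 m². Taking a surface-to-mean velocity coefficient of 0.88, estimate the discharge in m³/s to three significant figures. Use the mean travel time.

t̄ = (68.3 + 71.7 + 65.2) / 3 = 68.4 s
v_surface = L / t̄ = 47.7 / 68.4 = 0.6974 m/s
v_mean = 0.88 × 0.6974 = 0.6137 m/s
Q = A × v_mean = 23.8 × 0.6137 = 14.61 m³/s

14.6 m³/s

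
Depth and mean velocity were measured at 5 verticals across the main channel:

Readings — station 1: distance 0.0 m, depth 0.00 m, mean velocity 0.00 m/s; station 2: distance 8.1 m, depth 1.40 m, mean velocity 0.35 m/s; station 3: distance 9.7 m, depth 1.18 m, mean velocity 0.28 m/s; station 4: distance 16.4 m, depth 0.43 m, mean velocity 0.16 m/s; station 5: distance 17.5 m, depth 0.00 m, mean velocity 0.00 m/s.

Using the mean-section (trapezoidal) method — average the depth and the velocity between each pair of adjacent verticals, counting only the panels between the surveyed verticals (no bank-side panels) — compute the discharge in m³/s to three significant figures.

Panel 1-2: Δb = 8.1 m, d̄ = (0.00+1.40)/2 = 0.7, v̄ = (0.00+0.35)/2 = 0.175 → q = 8.1×0.7×0.175 = 0.9923 m³/s
Panel 2-3: Δb = 1.6 m, d̄ = (1.40+1.18)/2 = 1.29, v̄ = (0.35+0.28)/2 = 0.315 → q = 1.6×1.29×0.315 = 0.6502 m³/s
Panel 3-4: Δb = 6.7 m, d̄ = (1.18+0.43)/2 = 0.805, v̄ = (0.28+0.16)/2 = 0.22 → q = 6.7×0.805×0.22 = 1.187 m³/s
Panel 4-5: Δb = 1.1 m, d̄ = (0.43+0.00)/2 = 0.215, v̄ = (0.16+0.00)/2 = 0.08 → q = 1.1×0.215×0.08 = 0.01892 m³/s
Q = Σ q = 2.848 m³/s

2.85 m³/s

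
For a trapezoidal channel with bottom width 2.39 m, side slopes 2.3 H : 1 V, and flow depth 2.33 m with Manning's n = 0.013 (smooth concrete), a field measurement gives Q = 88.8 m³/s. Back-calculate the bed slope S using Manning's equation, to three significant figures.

0.00293

A = (b + z·y)·y = (2.39 + 2.3×2.33)×2.33 = 18.06 m²
P = b + 2y√(1+z²) = 2.39 + 2×2.33×√(1+2.3²) = 14.08 m
R = A/P = 18.06/14.08 = 1.283 m
S = (Q·n / (1·A·R^(2/3)))² = (88.8×0.013 / (1×18.06×1.180))² = 0.002934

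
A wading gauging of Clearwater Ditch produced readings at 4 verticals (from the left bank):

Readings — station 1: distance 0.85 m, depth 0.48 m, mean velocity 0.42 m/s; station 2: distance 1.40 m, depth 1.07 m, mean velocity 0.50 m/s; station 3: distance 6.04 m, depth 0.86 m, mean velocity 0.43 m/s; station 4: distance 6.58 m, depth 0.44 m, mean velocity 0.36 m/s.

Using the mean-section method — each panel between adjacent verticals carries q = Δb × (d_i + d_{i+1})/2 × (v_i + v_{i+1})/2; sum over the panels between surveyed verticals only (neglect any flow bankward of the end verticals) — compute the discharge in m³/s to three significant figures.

2.42 m³/s

Panel 1-2: Δb = 0.55 m, d̄ = (0.48+1.07)/2 = 0.775, v̄ = (0.42+0.50)/2 = 0.46 → q = 0.55×0.775×0.46 = 0.1961 m³/s
Panel 2-3: Δb = 4.64 m, d̄ = (1.07+0.86)/2 = 0.965, v̄ = (0.50+0.43)/2 = 0.465 → q = 4.64×0.965×0.465 = 2.082 m³/s
Panel 3-4: Δb = 0.54 m, d̄ = (0.86+0.44)/2 = 0.65, v̄ = (0.43+0.36)/2 = 0.395 → q = 0.54×0.65×0.395 = 0.1386 m³/s
Q = Σ q = 2.417 m³/s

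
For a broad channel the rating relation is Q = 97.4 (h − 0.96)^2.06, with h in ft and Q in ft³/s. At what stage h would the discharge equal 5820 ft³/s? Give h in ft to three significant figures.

h − h₀ = (Q/C)^(1/b) = (5820/97.4)^(1/2.06) = 7.283 ft
h = 0.96 + 7.283 = 8.243 ft

8.24 ft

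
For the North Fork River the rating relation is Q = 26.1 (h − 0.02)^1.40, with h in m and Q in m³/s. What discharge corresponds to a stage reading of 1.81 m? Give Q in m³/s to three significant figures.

Q = 26.1 × (1.81 − 0.02)^1.40 = 26.1 × 1.79^1.40 = 58.97 m³/s

59.0 m³/s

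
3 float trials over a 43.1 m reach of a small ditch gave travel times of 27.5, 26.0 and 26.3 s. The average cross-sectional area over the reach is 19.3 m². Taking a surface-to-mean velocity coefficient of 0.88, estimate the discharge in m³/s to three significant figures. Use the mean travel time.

27.5 m³/s

t̄ = (27.5 + 26.0 + 26.3) / 3 = 26.6 s
v_surface = L / t̄ = 43.1 / 26.6 = 1.620 m/s
v_mean = 0.88 × 1.620 = 1.426 m/s
Q = A × v_mean = 19.3 × 1.426 = 27.52 m³/s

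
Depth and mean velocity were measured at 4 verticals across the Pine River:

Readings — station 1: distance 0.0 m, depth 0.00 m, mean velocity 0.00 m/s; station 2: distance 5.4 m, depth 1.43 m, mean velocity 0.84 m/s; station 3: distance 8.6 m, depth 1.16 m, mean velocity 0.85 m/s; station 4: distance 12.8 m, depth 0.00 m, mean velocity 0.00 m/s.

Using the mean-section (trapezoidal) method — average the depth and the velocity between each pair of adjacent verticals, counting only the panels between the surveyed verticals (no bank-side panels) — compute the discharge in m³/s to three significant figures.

6.16 m³/s

Panel 1-2: Δb = 5.4 m, d̄ = (0.00+1.43)/2 = 0.715, v̄ = (0.00+0.84)/2 = 0.42 → q = 5.4×0.715×0.42 = 1.622 m³/s
Panel 2-3: Δb = 3.2 m, d̄ = (1.43+1.16)/2 = 1.295, v̄ = (0.84+0.85)/2 = 0.845 → q = 3.2×1.295×0.845 = 3.502 m³/s
Panel 3-4: Δb = 4.2 m, d̄ = (1.16+0.00)/2 = 0.58, v̄ = (0.85+0.00)/2 = 0.425 → q = 4.2×0.58×0.425 = 1.035 m³/s
Q = Σ q = 6.159 m³/s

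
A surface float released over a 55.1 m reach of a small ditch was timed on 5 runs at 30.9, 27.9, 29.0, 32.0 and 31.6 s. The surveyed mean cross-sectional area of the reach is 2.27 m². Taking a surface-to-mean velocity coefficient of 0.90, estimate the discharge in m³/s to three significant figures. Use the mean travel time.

t̄ = (30.9 + 27.9 + 29.0 + 32.0 + 31.6) / 5 = 30.28 s
v_surface = L / t̄ = 55.1 / 30.28 = 1.820 m/s
v_mean = 0.90 × 1.820 = 1.638 m/s
Q = A × v_mean = 2.27 × 1.638 = 3.718 m³/s

3.72 m³/s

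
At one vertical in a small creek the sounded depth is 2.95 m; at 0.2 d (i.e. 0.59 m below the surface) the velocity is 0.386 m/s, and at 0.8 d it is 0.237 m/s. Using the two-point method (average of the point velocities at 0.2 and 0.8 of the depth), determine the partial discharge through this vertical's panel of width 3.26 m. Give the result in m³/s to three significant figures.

3.00 m³/s

v̄ = (0.386 + 0.237) / 2 = 0.3115 m/s
q = v̄ × d × w = 0.3115 × 2.95 × 3.26 = 2.996 m³/s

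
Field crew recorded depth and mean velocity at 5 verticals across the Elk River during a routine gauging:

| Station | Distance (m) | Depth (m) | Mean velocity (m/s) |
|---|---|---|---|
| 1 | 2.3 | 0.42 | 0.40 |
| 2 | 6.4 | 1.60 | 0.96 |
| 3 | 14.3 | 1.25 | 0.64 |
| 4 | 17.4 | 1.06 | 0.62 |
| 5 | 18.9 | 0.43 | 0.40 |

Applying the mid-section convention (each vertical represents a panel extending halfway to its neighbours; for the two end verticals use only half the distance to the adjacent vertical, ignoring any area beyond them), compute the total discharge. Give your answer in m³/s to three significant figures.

w_1 = (6.4 − 2.3)/2 = 2.05 m; q_1 = 0.40 × 0.42 × 2.05 = 0.3444 m³/s
w_2 = (14.3 − 2.3)/2 = 6 m; q_2 = 0.96 × 1.60 × 6 = 9.216 m³/s
w_3 = (17.4 − 6.4)/2 = 5.5 m; q_3 = 0.64 × 1.25 × 5.5 = 4.400 m³/s
w_4 = (18.9 − 14.3)/2 = 2.3 m; q_4 = 0.62 × 1.06 × 2.3 = 1.512 m³/s
w_5 = (18.9 − 17.4)/2 = 0.75 m; q_5 = 0.40 × 0.43 × 0.75 = 0.1290 m³/s
Q = Σ qᵢ = 15.60 m³/s

15.6 m³/s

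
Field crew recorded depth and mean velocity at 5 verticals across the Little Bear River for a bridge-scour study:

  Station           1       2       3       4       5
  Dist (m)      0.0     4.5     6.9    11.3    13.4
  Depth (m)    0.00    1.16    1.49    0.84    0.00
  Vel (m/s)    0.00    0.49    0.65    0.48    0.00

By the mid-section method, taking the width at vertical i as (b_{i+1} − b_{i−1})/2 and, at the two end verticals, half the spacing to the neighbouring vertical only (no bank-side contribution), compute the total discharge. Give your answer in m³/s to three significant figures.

6.56 m³/s

w_2 = (6.9 − 0.0)/2 = 3.45 m; q_2 = 0.49 × 1.16 × 3.45 = 1.961 m³/s
w_3 = (11.3 − 4.5)/2 = 3.4 m; q_3 = 0.65 × 1.49 × 3.4 = 3.293 m³/s
w_4 = (13.4 − 6.9)/2 = 3.25 m; q_4 = 0.48 × 0.84 × 3.25 = 1.310 m³/s
Stations 1, 5 contribute zero (depth or velocity is 0).
Q = Σ qᵢ = 6.564 m³/s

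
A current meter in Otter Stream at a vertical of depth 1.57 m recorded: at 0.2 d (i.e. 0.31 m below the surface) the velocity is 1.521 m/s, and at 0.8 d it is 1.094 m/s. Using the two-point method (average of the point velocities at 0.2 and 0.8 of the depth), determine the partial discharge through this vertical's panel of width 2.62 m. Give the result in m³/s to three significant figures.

v̄ = (1.521 + 1.094) / 2 = 1.308 m/s
q = v̄ × d × w = 1.308 × 1.57 × 2.62 = 5.378 m³/s

5.38 m³/s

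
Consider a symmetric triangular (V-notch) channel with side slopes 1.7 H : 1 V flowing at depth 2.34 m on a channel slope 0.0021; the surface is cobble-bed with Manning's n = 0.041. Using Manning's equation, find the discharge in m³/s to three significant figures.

A = z·y² = 1.7×2.34² = 9.309 m²
P = 2y√(1+z²) = 2×2.34×√(1+1.7²) = 9.230 m
R = A/P = 9.309/9.230 = 1.008 m
Q = (1/n)·A·R^(2/3)·S^(1/2) = (1/0.041) × 9.309 × 1.008^(2/3) × 0.0021^(1/2) = 10.46 m³/s

10.5 m³/s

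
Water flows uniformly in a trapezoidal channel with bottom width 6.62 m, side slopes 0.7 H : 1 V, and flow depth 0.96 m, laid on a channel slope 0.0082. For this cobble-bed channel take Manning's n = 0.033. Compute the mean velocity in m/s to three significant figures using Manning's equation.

2.33 m/s

A = (b + z·y)·y = (6.62 + 0.7×0.96)×0.96 = 7.000 m²
P = b + 2y√(1+z²) = 6.62 + 2×0.96×√(1+0.7²) = 8.964 m
R = A/P = 7.000/8.964 = 0.7810 m
Q = (1/n)·A·R^(2/3)·S^(1/2) = (1/0.033) × 7.000 × 0.7810^(2/3) × 0.0082^(1/2) = 16.29 m³/s
V = Q/A = 16.29/7.000 = 2.327 m/s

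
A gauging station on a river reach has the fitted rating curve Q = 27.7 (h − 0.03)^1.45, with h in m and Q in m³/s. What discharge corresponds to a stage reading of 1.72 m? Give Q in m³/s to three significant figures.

Q = 27.7 × (1.72 − 0.03)^1.45 = 27.7 × 1.69^1.45 = 59.28 m³/s

59.3 m³/s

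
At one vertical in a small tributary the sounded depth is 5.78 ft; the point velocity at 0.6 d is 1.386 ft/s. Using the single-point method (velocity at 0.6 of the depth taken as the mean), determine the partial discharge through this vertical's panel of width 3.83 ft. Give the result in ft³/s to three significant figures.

v̄ = v₀.₆ = 1.386 ft/s
q = v̄ × d × w = 1.386 × 5.78 × 3.83 = 30.68 ft³/s

30.7 ft³/s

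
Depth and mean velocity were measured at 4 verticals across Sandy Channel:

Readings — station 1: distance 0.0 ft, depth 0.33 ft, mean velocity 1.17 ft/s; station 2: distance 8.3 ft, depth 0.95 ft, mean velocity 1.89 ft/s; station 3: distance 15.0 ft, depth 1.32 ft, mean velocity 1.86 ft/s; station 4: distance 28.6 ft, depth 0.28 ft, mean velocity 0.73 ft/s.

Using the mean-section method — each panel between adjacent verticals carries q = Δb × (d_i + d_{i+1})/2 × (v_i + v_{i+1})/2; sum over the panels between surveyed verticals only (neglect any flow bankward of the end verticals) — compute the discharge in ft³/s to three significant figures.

Panel 1-2: Δb = 8.3 ft, d̄ = (0.33+0.95)/2 = 0.64, v̄ = (1.17+1.89)/2 = 1.53 → q = 8.3×0.64×1.53 = 8.127 ft³/s
Panel 2-3: Δb = 6.7 ft, d̄ = (0.95+1.32)/2 = 1.135, v̄ = (1.89+1.86)/2 = 1.875 → q = 6.7×1.135×1.875 = 14.26 ft³/s
Panel 3-4: Δb = 13.6 ft, d̄ = (1.32+0.28)/2 = 0.8, v̄ = (1.86+0.73)/2 = 1.295 → q = 13.6×0.8×1.295 = 14.09 ft³/s
Q = Σ q = 36.48 ft³/s

36.5 ft³/s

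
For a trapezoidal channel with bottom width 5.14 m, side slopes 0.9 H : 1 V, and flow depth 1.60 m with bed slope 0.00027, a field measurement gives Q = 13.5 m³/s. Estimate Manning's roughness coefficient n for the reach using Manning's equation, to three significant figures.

0.0138

A = (b + z·y)·y = (5.14 + 0.9×1.60)×1.60 = 10.53 m²
P = b + 2y√(1+z²) = 5.14 + 2×1.60×√(1+0.9²) = 9.445 m
R = A/P = 10.53/9.445 = 1.115 m
n = (1/Q)·A·R^(2/3)·S^(1/2) = (1/13.5) × 10.53 × 1.075 × 0.01643 = 0.01378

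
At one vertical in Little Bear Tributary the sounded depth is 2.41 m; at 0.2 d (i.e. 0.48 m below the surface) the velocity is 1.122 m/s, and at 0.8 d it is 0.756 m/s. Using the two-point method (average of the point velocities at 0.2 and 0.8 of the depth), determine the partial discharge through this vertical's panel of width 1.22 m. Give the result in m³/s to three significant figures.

2.76 m³/s

v̄ = (1.122 + 0.756) / 2 = 0.9390 m/s
q = v̄ × d × w = 0.9390 × 2.41 × 1.22 = 2.761 m³/s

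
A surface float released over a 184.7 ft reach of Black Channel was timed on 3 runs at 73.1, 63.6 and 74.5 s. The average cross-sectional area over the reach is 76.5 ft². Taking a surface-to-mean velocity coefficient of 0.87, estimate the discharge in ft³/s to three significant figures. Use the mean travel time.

t̄ = (73.1 + 63.6 + 74.5) / 3 = 70.4 s
v_surface = L / t̄ = 184.7 / 70.4 = 2.624 ft/s
v_mean = 0.87 × 2.624 = 2.283 ft/s
Q = A × v_mean = 76.5 × 2.283 = 174.6 ft³/s

175 ft³/s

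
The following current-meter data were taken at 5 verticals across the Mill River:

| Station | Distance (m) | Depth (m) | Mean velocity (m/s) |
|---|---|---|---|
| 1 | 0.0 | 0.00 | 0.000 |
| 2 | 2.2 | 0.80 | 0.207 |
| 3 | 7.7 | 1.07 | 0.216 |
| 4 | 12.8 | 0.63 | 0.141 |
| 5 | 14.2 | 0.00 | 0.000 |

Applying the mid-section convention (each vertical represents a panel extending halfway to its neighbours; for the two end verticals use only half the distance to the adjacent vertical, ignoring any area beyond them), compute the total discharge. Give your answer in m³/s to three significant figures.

w_2 = (7.7 − 0.0)/2 = 3.85 m; q_2 = 0.207 × 0.80 × 3.85 = 0.6376 m³/s
w_3 = (12.8 − 2.2)/2 = 5.3 m; q_3 = 0.216 × 1.07 × 5.3 = 1.225 m³/s
w_4 = (14.2 − 7.7)/2 = 3.25 m; q_4 = 0.141 × 0.63 × 3.25 = 0.2887 m³/s
Stations 1, 5 contribute zero (depth or velocity is 0).
Q = Σ qᵢ = 2.151 m³/s

2.15 m³/s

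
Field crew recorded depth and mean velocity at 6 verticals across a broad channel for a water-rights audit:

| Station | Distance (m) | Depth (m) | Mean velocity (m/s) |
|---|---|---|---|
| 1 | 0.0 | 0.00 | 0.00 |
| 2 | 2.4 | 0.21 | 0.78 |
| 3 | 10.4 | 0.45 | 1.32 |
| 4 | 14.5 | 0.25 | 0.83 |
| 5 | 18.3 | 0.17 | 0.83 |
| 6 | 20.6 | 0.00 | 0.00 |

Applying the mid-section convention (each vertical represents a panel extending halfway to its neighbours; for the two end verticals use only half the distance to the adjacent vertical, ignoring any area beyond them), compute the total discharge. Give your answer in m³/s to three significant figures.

5.70 m³/s

w_2 = (10.4 − 0.0)/2 = 5.2 m; q_2 = 0.78 × 0.21 × 5.2 = 0.8518 m³/s
w_3 = (14.5 − 2.4)/2 = 6.05 m; q_3 = 1.32 × 0.45 × 6.05 = 3.594 m³/s
w_4 = (18.3 − 10.4)/2 = 3.95 m; q_4 = 0.83 × 0.25 × 3.95 = 0.8196 m³/s
w_5 = (20.6 − 14.5)/2 = 3.05 m; q_5 = 0.83 × 0.17 × 3.05 = 0.4304 m³/s
Stations 1, 6 contribute zero (depth or velocity is 0).
Q = Σ qᵢ = 5.695 m³/s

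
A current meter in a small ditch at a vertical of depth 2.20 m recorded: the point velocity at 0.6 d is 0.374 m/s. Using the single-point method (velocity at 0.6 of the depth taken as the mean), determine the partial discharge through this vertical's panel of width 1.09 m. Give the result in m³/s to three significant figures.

0.897 m³/s

v̄ = v₀.₆ = 0.374 m/s
q = v̄ × d × w = 0.3740 × 2.20 × 1.09 = 0.8969 m³/s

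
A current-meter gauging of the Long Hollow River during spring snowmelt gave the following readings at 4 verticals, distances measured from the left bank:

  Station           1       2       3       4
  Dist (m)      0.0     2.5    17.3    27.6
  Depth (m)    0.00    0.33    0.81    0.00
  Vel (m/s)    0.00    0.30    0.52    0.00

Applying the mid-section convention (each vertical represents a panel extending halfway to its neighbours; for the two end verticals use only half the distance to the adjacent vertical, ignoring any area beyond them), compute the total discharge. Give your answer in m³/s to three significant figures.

6.14 m³/s

w_2 = (17.3 − 0.0)/2 = 8.65 m; q_2 = 0.30 × 0.33 × 8.65 = 0.8564 m³/s
w_3 = (27.6 − 2.5)/2 = 12.55 m; q_3 = 0.52 × 0.81 × 12.55 = 5.286 m³/s
Stations 1, 4 contribute zero (depth or velocity is 0).
Q = Σ qᵢ = 6.142 m³/s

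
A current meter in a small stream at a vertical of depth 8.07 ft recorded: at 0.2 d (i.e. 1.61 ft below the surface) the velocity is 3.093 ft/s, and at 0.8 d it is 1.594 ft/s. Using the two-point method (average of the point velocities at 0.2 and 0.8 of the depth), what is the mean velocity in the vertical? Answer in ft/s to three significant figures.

v̄ = (3.093 + 1.594) / 2 = 2.344 ft/s

2.34 ft/s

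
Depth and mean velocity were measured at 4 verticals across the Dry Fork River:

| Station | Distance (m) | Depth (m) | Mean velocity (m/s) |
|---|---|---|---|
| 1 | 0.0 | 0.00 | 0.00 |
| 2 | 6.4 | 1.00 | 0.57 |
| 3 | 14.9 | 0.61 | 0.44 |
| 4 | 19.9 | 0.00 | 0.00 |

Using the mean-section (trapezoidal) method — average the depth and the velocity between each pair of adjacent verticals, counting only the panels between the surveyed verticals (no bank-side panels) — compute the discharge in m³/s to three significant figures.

Panel 1-2: Δb = 6.4 m, d̄ = (0.00+1.00)/2 = 0.5, v̄ = (0.00+0.57)/2 = 0.285 → q = 6.4×0.5×0.285 = 0.9120 m³/s
Panel 2-3: Δb = 8.5 m, d̄ = (1.00+0.61)/2 = 0.805, v̄ = (0.57+0.44)/2 = 0.505 → q = 8.5×0.805×0.505 = 3.455 m³/s
Panel 3-4: Δb = 5 m, d̄ = (0.61+0.00)/2 = 0.305, v̄ = (0.44+0.00)/2 = 0.22 → q = 5×0.305×0.22 = 0.3355 m³/s
Q = Σ q = 4.703 m³/s

4.70 m³/s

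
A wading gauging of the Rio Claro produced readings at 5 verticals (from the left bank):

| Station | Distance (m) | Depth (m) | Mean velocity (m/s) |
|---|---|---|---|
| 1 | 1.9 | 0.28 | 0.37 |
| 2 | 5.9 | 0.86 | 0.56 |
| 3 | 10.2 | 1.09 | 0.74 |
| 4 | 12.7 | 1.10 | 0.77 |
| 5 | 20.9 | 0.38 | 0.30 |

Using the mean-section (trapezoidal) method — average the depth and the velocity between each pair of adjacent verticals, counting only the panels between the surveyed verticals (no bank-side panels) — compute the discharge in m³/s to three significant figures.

9.10 m³/s

Panel 1-2: Δb = 4 m, d̄ = (0.28+0.86)/2 = 0.57, v̄ = (0.37+0.56)/2 = 0.465 → q = 4×0.57×0.465 = 1.060 m³/s
Panel 2-3: Δb = 4.3 m, d̄ = (0.86+1.09)/2 = 0.975, v̄ = (0.56+0.74)/2 = 0.65 → q = 4.3×0.975×0.65 = 2.725 m³/s
Panel 3-4: Δb = 2.5 m, d̄ = (1.09+1.10)/2 = 1.095, v̄ = (0.74+0.77)/2 = 0.755 → q = 2.5×1.095×0.755 = 2.067 m³/s
Panel 4-5: Δb = 8.2 m, d̄ = (1.10+0.38)/2 = 0.74, v̄ = (0.77+0.30)/2 = 0.535 → q = 8.2×0.74×0.535 = 3.246 m³/s
Q = Σ q = 9.099 m³/s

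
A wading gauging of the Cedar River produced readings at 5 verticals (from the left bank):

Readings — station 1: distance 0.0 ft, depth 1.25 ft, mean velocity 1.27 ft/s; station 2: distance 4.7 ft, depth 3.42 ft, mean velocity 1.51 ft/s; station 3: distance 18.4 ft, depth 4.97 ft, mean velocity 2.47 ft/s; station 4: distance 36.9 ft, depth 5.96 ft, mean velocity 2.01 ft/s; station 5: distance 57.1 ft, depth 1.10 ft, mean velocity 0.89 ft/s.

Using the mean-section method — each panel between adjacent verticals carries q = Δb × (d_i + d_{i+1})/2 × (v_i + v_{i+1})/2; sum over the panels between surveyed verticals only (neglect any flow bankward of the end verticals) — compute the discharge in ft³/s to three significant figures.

Panel 1-2: Δb = 4.7 ft, d̄ = (1.25+3.42)/2 = 2.335, v̄ = (1.27+1.51)/2 = 1.39 → q = 4.7×2.335×1.39 = 15.25 ft³/s
Panel 2-3: Δb = 13.7 ft, d̄ = (3.42+4.97)/2 = 4.195, v̄ = (1.51+2.47)/2 = 1.99 → q = 13.7×4.195×1.99 = 114.4 ft³/s
Panel 3-4: Δb = 18.5 ft, d̄ = (4.97+5.96)/2 = 5.465, v̄ = (2.47+2.01)/2 = 2.24 → q = 18.5×5.465×2.24 = 226.5 ft³/s
Panel 4-5: Δb = 20.2 ft, d̄ = (5.96+1.10)/2 = 3.53, v̄ = (2.01+0.89)/2 = 1.45 → q = 20.2×3.53×1.45 = 103.4 ft³/s
Q = Σ q = 459.5 ft³/s

459 ft³/s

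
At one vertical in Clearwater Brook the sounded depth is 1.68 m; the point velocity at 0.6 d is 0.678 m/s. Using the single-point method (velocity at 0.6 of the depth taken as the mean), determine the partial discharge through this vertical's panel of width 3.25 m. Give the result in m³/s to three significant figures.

v̄ = v₀.₆ = 0.678 m/s
q = v̄ × d × w = 0.6780 × 1.68 × 3.25 = 3.702 m³/s

3.70 m³/s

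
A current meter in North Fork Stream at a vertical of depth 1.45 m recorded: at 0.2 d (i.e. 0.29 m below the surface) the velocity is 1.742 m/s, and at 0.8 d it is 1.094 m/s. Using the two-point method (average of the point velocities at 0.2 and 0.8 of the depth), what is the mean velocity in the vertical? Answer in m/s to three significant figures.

v̄ = (1.742 + 1.094) / 2 = 1.418 m/s

1.42 m/s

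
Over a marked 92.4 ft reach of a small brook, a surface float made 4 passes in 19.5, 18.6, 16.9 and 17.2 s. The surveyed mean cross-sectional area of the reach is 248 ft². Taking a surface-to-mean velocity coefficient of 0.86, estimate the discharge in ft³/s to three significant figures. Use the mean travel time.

t̄ = (19.5 + 18.6 + 16.9 + 17.2) / 4 = 18.05 s
v_surface = L / t̄ = 92.4 / 18.05 = 5.119 ft/s
v_mean = 0.86 × 5.119 = 4.402 ft/s
Q = A × v_mean = 248 × 4.402 = 1092 ft³/s

1090 ft³/s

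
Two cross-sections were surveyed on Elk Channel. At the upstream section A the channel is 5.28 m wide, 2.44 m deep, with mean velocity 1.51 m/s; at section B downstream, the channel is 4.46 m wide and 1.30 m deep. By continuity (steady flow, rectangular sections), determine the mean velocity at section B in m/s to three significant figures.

Q = A₁V₁ = (5.28×2.44) × 1.51 = 19.45 m³/s
A₂ = 4.46 × 1.30 = 5.798 m²
V₂ = Q/A₂ = 19.45/5.798 = 3.355 m/s

3.36 m/s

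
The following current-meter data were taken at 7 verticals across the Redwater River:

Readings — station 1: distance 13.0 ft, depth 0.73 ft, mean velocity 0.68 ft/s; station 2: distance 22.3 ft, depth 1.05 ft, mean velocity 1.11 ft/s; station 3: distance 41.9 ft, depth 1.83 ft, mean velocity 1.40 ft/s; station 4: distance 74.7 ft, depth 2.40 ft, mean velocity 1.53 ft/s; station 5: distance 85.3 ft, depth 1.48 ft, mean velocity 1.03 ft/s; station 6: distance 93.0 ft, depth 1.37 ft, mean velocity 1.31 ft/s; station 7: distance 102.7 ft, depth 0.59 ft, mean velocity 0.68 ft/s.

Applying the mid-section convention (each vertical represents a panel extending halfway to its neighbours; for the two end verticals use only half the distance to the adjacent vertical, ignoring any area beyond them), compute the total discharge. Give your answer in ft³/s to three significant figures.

197 ft³/s

w_1 = (22.3 − 13.0)/2 = 4.65 ft; q_1 = 0.68 × 0.73 × 4.65 = 2.308 ft³/s
w_2 = (41.9 − 13.0)/2 = 14.45 ft; q_2 = 1.11 × 1.05 × 14.45 = 16.84 ft³/s
w_3 = (74.7 − 22.3)/2 = 26.2 ft; q_3 = 1.40 × 1.83 × 26.2 = 67.12 ft³/s
w_4 = (85.3 − 41.9)/2 = 21.7 ft; q_4 = 1.53 × 2.40 × 21.7 = 79.68 ft³/s
w_5 = (93.0 − 74.7)/2 = 9.15 ft; q_5 = 1.03 × 1.48 × 9.15 = 13.95 ft³/s
w_6 = (102.7 − 85.3)/2 = 8.7 ft; q_6 = 1.31 × 1.37 × 8.7 = 15.61 ft³/s
w_7 = (102.7 − 93.0)/2 = 4.85 ft; q_7 = 0.68 × 0.59 × 4.85 = 1.946 ft³/s
Q = Σ qᵢ = 197.5 ft³/s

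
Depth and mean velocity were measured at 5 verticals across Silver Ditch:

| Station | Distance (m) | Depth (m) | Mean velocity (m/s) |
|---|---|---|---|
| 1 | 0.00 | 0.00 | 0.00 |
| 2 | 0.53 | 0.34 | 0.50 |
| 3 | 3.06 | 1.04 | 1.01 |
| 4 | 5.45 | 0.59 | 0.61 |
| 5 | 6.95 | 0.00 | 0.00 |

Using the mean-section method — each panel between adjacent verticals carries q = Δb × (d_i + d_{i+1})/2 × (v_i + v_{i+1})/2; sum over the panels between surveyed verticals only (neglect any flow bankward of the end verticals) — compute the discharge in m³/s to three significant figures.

3.05 m³/s

Panel 1-2: Δb = 0.53 m, d̄ = (0.00+0.34)/2 = 0.17, v̄ = (0.00+0.50)/2 = 0.25 → q = 0.53×0.17×0.25 = 0.02253 m³/s
Panel 2-3: Δb = 2.53 m, d̄ = (0.34+1.04)/2 = 0.69, v̄ = (0.50+1.01)/2 = 0.755 → q = 2.53×0.69×0.755 = 1.318 m³/s
Panel 3-4: Δb = 2.39 m, d̄ = (1.04+0.59)/2 = 0.815, v̄ = (1.01+0.61)/2 = 0.81 → q = 2.39×0.815×0.81 = 1.578 m³/s
Panel 4-5: Δb = 1.5 m, d̄ = (0.59+0.00)/2 = 0.295, v̄ = (0.61+0.00)/2 = 0.305 → q = 1.5×0.295×0.305 = 0.1350 m³/s
Q = Σ q = 3.053 m³/s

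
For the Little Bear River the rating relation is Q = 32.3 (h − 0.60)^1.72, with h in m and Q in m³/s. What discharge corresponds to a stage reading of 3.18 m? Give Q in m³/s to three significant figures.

165 m³/s

Q = 32.3 × (3.18 − 0.60)^1.72 = 32.3 × 2.58^1.72 = 164.9 m³/s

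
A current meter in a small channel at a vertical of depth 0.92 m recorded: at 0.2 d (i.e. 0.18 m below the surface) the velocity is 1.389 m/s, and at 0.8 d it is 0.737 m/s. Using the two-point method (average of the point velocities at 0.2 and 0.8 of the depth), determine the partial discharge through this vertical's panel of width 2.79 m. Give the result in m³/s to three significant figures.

2.73 m³/s

v̄ = (1.389 + 0.737) / 2 = 1.063 m/s
q = v̄ × d × w = 1.063 × 0.92 × 2.79 = 2.729 m³/s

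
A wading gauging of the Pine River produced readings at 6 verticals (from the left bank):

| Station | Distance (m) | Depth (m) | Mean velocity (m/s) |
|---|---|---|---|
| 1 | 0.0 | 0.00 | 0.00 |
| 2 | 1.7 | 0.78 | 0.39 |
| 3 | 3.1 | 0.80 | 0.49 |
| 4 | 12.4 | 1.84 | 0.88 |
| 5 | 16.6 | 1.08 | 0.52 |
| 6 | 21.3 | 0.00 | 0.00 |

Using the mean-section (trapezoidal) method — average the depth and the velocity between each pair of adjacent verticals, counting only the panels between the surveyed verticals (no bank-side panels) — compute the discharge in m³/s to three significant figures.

Panel 1-2: Δb = 1.7 m, d̄ = (0.00+0.78)/2 = 0.39, v̄ = (0.00+0.39)/2 = 0.195 → q = 1.7×0.39×0.195 = 0.1293 m³/s
Panel 2-3: Δb = 1.4 m, d̄ = (0.78+0.80)/2 = 0.79, v̄ = (0.39+0.49)/2 = 0.44 → q = 1.4×0.79×0.44 = 0.4866 m³/s
Panel 3-4: Δb = 9.3 m, d̄ = (0.80+1.84)/2 = 1.32, v̄ = (0.49+0.88)/2 = 0.685 → q = 9.3×1.32×0.685 = 8.409 m³/s
Panel 4-5: Δb = 4.2 m, d̄ = (1.84+1.08)/2 = 1.46, v̄ = (0.88+0.52)/2 = 0.7 → q = 4.2×1.46×0.7 = 4.292 m³/s
Panel 5-6: Δb = 4.7 m, d̄ = (1.08+0.00)/2 = 0.54, v̄ = (0.52+0.00)/2 = 0.26 → q = 4.7×0.54×0.26 = 0.6599 m³/s
Q = Σ q = 13.98 m³/s

14.0 m³/s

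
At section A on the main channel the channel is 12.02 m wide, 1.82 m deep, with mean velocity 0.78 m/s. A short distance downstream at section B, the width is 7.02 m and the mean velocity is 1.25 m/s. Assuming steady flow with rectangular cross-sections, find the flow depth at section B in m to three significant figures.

Q = A₁V₁ = (12.02×1.82) × 0.78 = 17.06 m³/s
d₂ = Q/(b₂ V₂) = 17.06/(7.02×1.25) = 1.945 m

1.94 m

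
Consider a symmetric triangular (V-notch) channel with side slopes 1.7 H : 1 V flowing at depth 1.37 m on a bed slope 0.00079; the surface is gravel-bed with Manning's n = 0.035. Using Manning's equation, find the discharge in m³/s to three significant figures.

1.80 m³/s

A = z·y² = 1.7×1.37² = 3.191 m²
P = 2y√(1+z²) = 2×1.37×√(1+1.7²) = 5.404 m
R = A/P = 3.191/5.404 = 0.5904 m
Q = (1/n)·A·R^(2/3)·S^(1/2) = (1/0.035) × 3.191 × 0.5904^(2/3) × 0.00079^(1/2) = 1.803 m³/s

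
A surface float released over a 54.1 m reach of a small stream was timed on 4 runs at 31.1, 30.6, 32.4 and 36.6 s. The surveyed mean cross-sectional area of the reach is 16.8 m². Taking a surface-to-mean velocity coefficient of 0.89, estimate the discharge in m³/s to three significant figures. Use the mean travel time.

24.8 m³/s

t̄ = (31.1 + 30.6 + 32.4 + 36.6) / 4 = 32.675 s
v_surface = L / t̄ = 54.1 / 32.675 = 1.656 m/s
v_mean = 0.89 × 1.656 = 1.474 m/s
Q = A × v_mean = 16.8 × 1.474 = 24.76 m³/s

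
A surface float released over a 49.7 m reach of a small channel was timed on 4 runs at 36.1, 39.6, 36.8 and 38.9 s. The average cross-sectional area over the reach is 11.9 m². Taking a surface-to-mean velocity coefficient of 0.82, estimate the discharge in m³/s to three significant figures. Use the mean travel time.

t̄ = (36.1 + 39.6 + 36.8 + 38.9) / 4 = 37.85 s
v_surface = L / t̄ = 49.7 / 37.85 = 1.313 m/s
v_mean = 0.82 × 1.313 = 1.077 m/s
Q = A × v_mean = 11.9 × 1.077 = 12.81 m³/s

12.8 m³/s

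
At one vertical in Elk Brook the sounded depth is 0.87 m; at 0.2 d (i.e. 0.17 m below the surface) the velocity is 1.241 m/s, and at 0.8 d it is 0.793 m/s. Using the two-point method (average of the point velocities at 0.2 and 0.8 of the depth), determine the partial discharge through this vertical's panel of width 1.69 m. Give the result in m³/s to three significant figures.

v̄ = (1.241 + 0.793) / 2 = 1.017 m/s
q = v̄ × d × w = 1.017 × 0.87 × 1.69 = 1.495 m³/s

1.50 m³/s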